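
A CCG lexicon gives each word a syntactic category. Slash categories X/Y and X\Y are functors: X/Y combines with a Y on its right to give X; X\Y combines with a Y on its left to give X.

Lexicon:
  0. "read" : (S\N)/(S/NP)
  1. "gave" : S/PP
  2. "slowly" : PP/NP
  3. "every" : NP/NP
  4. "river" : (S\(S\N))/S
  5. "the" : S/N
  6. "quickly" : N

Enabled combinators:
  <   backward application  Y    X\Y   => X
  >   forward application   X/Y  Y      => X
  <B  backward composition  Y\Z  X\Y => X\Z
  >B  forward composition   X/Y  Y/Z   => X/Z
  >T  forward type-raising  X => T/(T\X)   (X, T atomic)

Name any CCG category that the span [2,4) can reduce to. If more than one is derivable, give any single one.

PP/NP

[0,7] S   <
  [0,4] S\N   >
    [0,1] "read" : (S\N)/(S/NP)
    [1,4] S/NP   >B
      [1,2] "gave" : S/PP
      [2,4] PP/NP   >B
        [2,3] "slowly" : PP/NP
        [3,4] "every" : NP/NP
  [4,7] S\(S\N)   >
    [4,5] "river" : (S\(S\N))/S
    [5,7] S   >
      [5,6] "the" : S/N
      [6,7] "quickly" : N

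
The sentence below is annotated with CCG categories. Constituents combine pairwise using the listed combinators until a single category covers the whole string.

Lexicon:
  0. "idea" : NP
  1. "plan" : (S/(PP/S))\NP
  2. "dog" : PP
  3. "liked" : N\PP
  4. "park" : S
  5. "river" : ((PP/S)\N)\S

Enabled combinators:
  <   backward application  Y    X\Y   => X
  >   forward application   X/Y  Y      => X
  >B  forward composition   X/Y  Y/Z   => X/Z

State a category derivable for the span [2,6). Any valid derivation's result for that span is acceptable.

PP/S

[0,6] S   >
  [0,2] S/(PP/S)   <
    [0,1] "idea" : NP
    [1,2] "plan" : (S/(PP/S))\NP
  [2,6] PP/S   <
    [2,4] N   <
      [2,3] "dog" : PP
      [3,4] "liked" : N\PP
    [4,6] (PP/S)\N   <
      [4,5] "park" : S
      [5,6] "river" : ((PP/S)\N)\S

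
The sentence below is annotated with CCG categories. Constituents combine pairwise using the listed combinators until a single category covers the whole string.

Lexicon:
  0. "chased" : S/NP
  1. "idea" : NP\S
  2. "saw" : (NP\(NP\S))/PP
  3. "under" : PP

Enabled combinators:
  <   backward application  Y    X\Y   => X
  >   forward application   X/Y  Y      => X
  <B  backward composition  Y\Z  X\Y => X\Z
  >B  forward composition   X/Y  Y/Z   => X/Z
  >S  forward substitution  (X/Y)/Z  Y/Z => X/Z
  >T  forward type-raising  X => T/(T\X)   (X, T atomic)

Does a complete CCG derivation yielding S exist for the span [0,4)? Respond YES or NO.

YES

[0,4] S   >
  [0,1] "chased" : S/NP
  [1,4] NP   <
    [1,2] "idea" : NP\S
    [2,4] NP\(NP\S)   >
      [2,3] "saw" : (NP\(NP\S))/PP
      [3,4] "under" : PP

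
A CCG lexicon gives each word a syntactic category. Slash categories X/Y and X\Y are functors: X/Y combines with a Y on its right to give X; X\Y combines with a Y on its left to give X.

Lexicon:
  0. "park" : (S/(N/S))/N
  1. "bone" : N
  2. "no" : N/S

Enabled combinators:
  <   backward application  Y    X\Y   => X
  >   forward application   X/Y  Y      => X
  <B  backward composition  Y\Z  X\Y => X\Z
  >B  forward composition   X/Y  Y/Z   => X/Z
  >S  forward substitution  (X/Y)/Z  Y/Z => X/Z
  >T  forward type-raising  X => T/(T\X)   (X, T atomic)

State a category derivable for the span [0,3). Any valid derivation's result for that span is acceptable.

[0,3] S   >
  [0,2] S/(N/S)   >
    [0,1] "park" : (S/(N/S))/N
    [1,2] "bone" : N
  [2,3] "no" : N/S

S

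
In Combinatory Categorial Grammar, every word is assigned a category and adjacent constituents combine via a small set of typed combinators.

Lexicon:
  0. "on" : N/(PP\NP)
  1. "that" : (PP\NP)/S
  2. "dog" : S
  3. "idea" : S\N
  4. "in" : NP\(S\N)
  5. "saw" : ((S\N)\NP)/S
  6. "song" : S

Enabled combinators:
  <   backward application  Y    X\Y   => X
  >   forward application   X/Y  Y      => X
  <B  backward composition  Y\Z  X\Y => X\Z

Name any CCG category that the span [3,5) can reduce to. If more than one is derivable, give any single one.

NP

[0,7] S   <
  [0,3] N   >
    [0,1] "on" : N/(PP\NP)
    [1,3] PP\NP   >
      [1,2] "that" : (PP\NP)/S
      [2,3] "dog" : S
  [3,7] S\N   <
    [3,5] NP   <
      [3,4] "idea" : S\N
      [4,5] "in" : NP\(S\N)
    [5,7] (S\N)\NP   >
      [5,6] "saw" : ((S\N)\NP)/S
      [6,7] "song" : S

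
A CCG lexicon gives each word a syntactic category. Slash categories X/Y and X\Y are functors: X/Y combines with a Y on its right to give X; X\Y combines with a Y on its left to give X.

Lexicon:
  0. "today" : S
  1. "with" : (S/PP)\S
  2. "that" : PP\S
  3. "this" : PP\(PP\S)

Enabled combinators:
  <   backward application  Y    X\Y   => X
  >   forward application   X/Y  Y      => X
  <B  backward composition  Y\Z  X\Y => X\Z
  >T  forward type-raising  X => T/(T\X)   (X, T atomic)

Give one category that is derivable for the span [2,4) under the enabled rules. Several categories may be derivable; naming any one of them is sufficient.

PP

[0,4] S   >
  [0,2] S/PP   <
    [0,1] "today" : S
    [1,2] "with" : (S/PP)\S
  [2,4] PP   <
    [2,3] "that" : PP\S
    [3,4] "this" : PP\(PP\S)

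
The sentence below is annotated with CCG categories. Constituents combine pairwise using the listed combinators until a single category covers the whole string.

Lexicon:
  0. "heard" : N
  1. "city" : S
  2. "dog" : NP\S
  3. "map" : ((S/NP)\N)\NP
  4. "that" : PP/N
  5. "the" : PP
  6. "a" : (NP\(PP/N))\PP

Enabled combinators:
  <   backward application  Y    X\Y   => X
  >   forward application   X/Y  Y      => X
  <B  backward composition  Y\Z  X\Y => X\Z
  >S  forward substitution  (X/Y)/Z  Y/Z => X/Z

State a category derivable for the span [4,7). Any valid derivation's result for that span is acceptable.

[0,7] S   >
  [0,4] S/NP   <
    [0,1] "heard" : N
    [1,4] (S/NP)\N   <
      [1,3] NP   <
        [1,2] "city" : S
        [2,3] "dog" : NP\S
      [3,4] "map" : ((S/NP)\N)\NP
  [4,7] NP   <
    [4,5] "that" : PP/N
    [5,7] NP\(PP/N)   <
      [5,6] "the" : PP
      [6,7] "a" : (NP\(PP/N))\PP

NP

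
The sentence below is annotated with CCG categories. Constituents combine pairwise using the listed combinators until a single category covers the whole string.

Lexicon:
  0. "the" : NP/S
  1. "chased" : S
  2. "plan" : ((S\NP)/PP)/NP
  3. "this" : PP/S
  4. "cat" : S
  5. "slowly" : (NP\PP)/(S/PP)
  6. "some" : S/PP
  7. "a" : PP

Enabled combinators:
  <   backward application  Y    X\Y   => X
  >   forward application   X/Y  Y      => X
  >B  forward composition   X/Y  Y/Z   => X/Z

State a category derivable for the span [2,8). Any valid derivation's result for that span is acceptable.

[0,8] S   <
  [0,2] NP   >
    [0,1] "the" : NP/S
    [1,2] "chased" : S
  [2,8] S\NP   >
    [2,7] (S\NP)/PP   >
      [2,3] "plan" : ((S\NP)/PP)/NP
      [3,7] NP   <
        [3,5] PP   >
          [3,4] "this" : PP/S
          [4,5] "cat" : S
        [5,7] NP\PP   >
          [5,6] "slowly" : (NP\PP)/(S/PP)
          [6,7] "some" : S/PP
    [7,8] "a" : PP

S\NP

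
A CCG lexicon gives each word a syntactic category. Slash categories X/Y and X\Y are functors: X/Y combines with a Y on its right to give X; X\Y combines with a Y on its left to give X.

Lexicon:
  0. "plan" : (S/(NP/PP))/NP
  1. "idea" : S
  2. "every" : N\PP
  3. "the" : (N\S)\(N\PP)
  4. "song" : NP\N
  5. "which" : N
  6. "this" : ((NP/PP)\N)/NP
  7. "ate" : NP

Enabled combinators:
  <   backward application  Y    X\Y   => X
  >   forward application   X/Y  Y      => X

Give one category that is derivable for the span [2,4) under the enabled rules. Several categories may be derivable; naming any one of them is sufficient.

[0,8] S   >
  [0,5] S/(NP/PP)   >
    [0,1] "plan" : (S/(NP/PP))/NP
    [1,5] NP   <
      [1,4] N   <
        [1,2] "idea" : S
        [2,4] N\S   <
          [2,3] "every" : N\PP
          [3,4] "the" : (N\S)\(N\PP)
      [4,5] "song" : NP\N
  [5,8] NP/PP   <
    [5,6] "which" : N
    [6,8] (NP/PP)\N   >
      [6,7] "this" : ((NP/PP)\N)/NP
      [7,8] "ate" : NP

N\S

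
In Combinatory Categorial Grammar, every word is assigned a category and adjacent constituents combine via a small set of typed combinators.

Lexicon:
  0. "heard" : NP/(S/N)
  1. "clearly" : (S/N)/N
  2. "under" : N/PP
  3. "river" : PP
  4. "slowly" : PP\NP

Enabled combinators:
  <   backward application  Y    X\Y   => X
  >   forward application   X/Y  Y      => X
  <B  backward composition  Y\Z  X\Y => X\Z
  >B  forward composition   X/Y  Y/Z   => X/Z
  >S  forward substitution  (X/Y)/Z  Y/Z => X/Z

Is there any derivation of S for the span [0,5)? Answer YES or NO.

NO

NP/(S/N) (S/N)/N N/PP PP PP\NP
CKY chart[0,5] = {PP}; S ∉ chart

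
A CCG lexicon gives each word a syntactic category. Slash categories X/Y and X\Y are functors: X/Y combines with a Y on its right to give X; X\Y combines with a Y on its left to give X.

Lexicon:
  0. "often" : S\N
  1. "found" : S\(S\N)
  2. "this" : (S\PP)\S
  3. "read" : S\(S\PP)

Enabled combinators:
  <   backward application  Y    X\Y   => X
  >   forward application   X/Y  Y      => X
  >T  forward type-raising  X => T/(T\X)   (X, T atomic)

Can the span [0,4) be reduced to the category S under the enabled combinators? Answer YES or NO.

YES

[0,4] S   <
  [0,3] S\PP   <
    [0,2] S   <
      [0,1] "often" : S\N
      [1,2] "found" : S\(S\N)
    [2,3] "this" : (S\PP)\S
  [3,4] "read" : S\(S\PP)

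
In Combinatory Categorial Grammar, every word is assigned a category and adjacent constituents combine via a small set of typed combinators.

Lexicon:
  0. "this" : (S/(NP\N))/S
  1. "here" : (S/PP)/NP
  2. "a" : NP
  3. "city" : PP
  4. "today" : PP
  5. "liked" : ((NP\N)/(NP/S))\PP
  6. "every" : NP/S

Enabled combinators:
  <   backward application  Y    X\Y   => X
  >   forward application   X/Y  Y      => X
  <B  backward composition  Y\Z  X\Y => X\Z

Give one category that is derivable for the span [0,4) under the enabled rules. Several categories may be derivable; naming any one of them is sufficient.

[0,7] S   >
  [0,4] S/(NP\N)   >
    [0,1] "this" : (S/(NP\N))/S
    [1,4] S   >
      [1,3] S/PP   >
        [1,2] "here" : (S/PP)/NP
        [2,3] "a" : NP
      [3,4] "city" : PP
  [4,7] NP\N   >
    [4,6] (NP\N)/(NP/S)   <
      [4,5] "today" : PP
      [5,6] "liked" : ((NP\N)/(NP/S))\PP
    [6,7] "every" : NP/S

S/(NP\N)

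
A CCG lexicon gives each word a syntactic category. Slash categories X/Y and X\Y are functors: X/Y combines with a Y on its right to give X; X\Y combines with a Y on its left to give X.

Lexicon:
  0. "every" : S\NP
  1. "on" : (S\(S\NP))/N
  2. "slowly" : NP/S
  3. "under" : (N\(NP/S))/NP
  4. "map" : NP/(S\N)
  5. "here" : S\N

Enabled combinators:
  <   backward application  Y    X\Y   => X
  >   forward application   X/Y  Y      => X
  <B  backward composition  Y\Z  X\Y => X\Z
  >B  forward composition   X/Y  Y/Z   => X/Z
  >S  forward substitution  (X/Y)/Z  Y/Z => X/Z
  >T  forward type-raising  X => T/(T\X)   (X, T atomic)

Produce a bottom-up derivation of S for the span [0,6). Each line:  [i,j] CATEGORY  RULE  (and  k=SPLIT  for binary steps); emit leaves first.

[0,1] S\NP  lex  "every"
[1,2] (S\(S\NP))/N  lex  "on"
[2,3] NP/S  lex  "slowly"
[3,4] (N\(NP/S))/NP  lex  "under"
[4,5] NP/(S\N)  lex  "map"
[5,6] S\N  lex  "here"
[4,6] NP  >  k=5
[3,6] N\(NP/S)  >  k=4
[2,6] N  <  k=3
[1,6] S\(S\NP)  >  k=2
[0,6] S  <  k=1

[0,6] S   <
  [0,1] "every" : S\NP
  [1,6] S\(S\NP)   >
    [1,2] "on" : (S\(S\NP))/N
    [2,6] N   <
      [2,3] "slowly" : NP/S
      [3,6] N\(NP/S)   >
        [3,4] "under" : (N\(NP/S))/NP
        [4,6] NP   >
          [4,5] "map" : NP/(S\N)
          [5,6] "here" : S\N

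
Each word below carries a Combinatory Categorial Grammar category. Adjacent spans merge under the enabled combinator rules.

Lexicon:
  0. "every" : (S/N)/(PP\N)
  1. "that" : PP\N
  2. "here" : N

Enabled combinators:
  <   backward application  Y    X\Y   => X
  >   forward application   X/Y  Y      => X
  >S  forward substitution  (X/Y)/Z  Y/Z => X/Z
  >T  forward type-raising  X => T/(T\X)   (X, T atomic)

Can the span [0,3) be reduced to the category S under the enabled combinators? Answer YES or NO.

YES

[0,3] S   >
  [0,2] S/N   >
    [0,1] "every" : (S/N)/(PP\N)
    [1,2] "that" : PP\N
  [2,3] "here" : N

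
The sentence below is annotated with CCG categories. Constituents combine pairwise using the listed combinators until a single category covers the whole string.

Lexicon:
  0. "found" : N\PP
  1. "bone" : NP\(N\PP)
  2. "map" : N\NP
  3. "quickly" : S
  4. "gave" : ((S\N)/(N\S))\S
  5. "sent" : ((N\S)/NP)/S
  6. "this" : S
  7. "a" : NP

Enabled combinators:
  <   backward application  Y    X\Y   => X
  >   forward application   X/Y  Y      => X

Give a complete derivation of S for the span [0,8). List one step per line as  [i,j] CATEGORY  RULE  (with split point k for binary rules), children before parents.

[0,1] N\PP  lex  "found"
[1,2] NP\(N\PP)  lex  "bone"
[0,2] NP  <  k=1
[2,3] N\NP  lex  "map"
[0,3] N  <  k=2
[3,4] S  lex  "quickly"
[4,5] ((S\N)/(N\S))\S  lex  "gave"
[3,5] (S\N)/(N\S)  <  k=4
[5,6] ((N\S)/NP)/S  lex  "sent"
[6,7] S  lex  "this"
[5,7] (N\S)/NP  >  k=6
[7,8] NP  lex  "a"
[5,8] N\S  >  k=7
[3,8] S\N  >  k=5
[0,8] S  <  k=3

[0,8] S   <
  [0,3] N   <
    [0,2] NP   <
      [0,1] "found" : N\PP
      [1,2] "bone" : NP\(N\PP)
    [2,3] "map" : N\NP
  [3,8] S\N   >
    [3,5] (S\N)/(N\S)   <
      [3,4] "quickly" : S
      [4,5] "gave" : ((S\N)/(N\S))\S
    [5,8] N\S   >
      [5,7] (N\S)/NP   >
        [5,6] "sent" : ((N\S)/NP)/S
        [6,7] "this" : S
      [7,8] "a" : NP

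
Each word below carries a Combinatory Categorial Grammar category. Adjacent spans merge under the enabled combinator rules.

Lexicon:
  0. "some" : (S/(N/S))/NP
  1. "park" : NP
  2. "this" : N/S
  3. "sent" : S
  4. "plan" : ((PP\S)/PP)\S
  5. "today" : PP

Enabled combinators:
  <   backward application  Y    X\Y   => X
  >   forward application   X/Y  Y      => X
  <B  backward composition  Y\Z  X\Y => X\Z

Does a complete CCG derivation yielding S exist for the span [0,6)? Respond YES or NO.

NO

(S/(N/S))/NP NP N/S S ((PP\S)/PP)\S PP
CKY chart[0,6] = {PP}; S ∉ chart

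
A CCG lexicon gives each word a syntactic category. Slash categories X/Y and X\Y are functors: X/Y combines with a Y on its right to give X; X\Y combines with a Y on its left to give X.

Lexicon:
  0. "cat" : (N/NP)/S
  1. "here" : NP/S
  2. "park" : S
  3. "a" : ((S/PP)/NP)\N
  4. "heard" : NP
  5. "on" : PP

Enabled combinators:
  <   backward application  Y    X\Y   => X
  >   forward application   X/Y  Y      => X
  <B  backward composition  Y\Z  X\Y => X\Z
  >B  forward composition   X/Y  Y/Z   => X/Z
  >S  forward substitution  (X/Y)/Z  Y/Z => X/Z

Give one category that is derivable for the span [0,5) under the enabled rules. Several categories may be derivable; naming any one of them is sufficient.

S/PP

[0,6] S   >
  [0,5] S/PP   >
    [0,4] (S/PP)/NP   <
      [0,3] N   >
        [0,2] N/S   >S
          [0,1] "cat" : (N/NP)/S
          [1,2] "here" : NP/S
        [2,3] "park" : S
      [3,4] "a" : ((S/PP)/NP)\N
    [4,5] "heard" : NP
  [5,6] "on" : PP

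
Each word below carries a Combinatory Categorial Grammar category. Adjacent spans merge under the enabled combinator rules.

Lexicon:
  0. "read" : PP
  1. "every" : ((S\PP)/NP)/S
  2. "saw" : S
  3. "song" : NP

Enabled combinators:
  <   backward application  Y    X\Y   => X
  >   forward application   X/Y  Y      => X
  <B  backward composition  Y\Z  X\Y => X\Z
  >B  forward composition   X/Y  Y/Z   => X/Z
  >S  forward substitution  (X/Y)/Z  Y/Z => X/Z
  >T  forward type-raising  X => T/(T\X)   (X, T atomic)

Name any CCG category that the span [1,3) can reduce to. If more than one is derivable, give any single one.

[0,4] S   >
  [0,1] S/(S\PP)   >T
    [0,1] "read" : PP
  [1,4] S\PP   >
    [1,3] (S\PP)/NP   >
      [1,2] "every" : ((S\PP)/NP)/S
      [2,3] "saw" : S
    [3,4] "song" : NP

(S\PP)/NP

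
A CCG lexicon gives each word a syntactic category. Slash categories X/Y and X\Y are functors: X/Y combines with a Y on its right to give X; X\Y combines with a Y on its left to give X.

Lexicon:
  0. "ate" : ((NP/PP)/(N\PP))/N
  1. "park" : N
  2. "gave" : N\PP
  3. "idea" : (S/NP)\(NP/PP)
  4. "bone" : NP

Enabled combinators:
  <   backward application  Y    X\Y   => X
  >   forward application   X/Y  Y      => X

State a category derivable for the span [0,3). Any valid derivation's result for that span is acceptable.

NP/PP

[0,5] S   >
  [0,4] S/NP   <
    [0,3] NP/PP   >
      [0,2] (NP/PP)/(N\PP)   >
        [0,1] "ate" : ((NP/PP)/(N\PP))/N
        [1,2] "park" : N
      [2,3] "gave" : N\PP
    [3,4] "idea" : (S/NP)\(NP/PP)
  [4,5] "bone" : NP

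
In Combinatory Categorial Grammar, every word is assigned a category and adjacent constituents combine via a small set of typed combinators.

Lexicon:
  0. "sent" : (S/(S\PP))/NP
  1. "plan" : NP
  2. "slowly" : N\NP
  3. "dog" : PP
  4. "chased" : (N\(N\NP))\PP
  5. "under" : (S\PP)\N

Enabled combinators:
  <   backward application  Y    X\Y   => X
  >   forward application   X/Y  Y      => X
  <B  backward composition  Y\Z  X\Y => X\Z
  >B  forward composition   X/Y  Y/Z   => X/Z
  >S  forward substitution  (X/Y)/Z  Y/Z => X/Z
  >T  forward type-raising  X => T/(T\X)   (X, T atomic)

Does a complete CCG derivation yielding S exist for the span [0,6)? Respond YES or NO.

[0,6] S   >
  [0,2] S/(S\PP)   >
    [0,1] "sent" : (S/(S\PP))/NP
    [1,2] "plan" : NP
  [2,6] S\PP   <
    [2,5] N   <
      [2,3] "slowly" : N\NP
      [3,5] N\(N\NP)   <
        [3,4] "dog" : PP
        [4,5] "chased" : (N\(N\NP))\PP
    [5,6] "under" : (S\PP)\N

YES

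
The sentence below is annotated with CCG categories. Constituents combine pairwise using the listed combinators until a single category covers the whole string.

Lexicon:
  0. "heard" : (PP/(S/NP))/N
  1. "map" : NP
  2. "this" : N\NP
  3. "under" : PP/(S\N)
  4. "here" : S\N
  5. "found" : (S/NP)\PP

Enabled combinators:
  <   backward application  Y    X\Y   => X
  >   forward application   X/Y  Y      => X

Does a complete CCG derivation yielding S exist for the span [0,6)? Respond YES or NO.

NO

(PP/(S/NP))/N NP N\NP PP/(S\N) S\N (S/NP)\PP
CKY chart[0,6] = {PP}; S ∉ chart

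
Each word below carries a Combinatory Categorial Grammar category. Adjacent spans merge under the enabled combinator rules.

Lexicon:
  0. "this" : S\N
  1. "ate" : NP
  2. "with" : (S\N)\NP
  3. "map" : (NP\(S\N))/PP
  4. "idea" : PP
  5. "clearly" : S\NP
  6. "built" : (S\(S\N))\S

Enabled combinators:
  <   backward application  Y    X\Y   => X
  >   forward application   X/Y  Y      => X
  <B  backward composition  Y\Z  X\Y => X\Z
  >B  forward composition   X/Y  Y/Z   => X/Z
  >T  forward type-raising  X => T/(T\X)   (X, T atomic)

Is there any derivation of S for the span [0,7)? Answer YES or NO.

YES

[0,7] S   <
  [0,1] "this" : S\N
  [1,7] S\(S\N)   <
    [1,6] S   <
      [1,5] NP   <
        [1,3] S\N   <
          [1,2] "ate" : NP
          [2,3] "with" : (S\N)\NP
        [3,5] NP\(S\N)   >
          [3,4] "map" : (NP\(S\N))/PP
          [4,5] "idea" : PP
      [5,6] "clearly" : S\NP
    [6,7] "built" : (S\(S\N))\S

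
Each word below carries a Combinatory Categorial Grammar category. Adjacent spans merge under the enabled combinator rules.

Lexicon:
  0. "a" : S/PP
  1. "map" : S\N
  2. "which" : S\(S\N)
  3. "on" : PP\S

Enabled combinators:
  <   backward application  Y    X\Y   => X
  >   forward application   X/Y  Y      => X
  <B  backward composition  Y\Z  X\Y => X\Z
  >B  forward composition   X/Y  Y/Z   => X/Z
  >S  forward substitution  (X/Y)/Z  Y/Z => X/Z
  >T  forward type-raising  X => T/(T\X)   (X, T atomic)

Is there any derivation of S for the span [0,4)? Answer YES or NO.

YES

[0,4] S   >
  [0,1] "a" : S/PP
  [1,4] PP   <
    [1,3] S   <
      [1,2] "map" : S\N
      [2,3] "which" : S\(S\N)
    [3,4] "on" : PP\S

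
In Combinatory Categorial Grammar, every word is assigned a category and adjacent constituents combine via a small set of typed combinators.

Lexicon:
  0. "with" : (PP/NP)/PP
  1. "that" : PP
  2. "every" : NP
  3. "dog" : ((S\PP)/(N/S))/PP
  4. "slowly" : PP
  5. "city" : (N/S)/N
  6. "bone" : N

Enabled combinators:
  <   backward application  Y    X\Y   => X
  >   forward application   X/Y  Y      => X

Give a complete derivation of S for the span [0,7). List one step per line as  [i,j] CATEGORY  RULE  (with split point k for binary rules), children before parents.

[0,1] (PP/NP)/PP  lex  "with"
[1,2] PP  lex  "that"
[0,2] PP/NP  >  k=1
[2,3] NP  lex  "every"
[0,3] PP  >  k=2
[3,4] ((S\PP)/(N/S))/PP  lex  "dog"
[4,5] PP  lex  "slowly"
[3,5] (S\PP)/(N/S)  >  k=4
[5,6] (N/S)/N  lex  "city"
[6,7] N  lex  "bone"
[5,7] N/S  >  k=6
[3,7] S\PP  >  k=5
[0,7] S  <  k=3

[0,7] S   <
  [0,3] PP   >
    [0,2] PP/NP   >
      [0,1] "with" : (PP/NP)/PP
      [1,2] "that" : PP
    [2,3] "every" : NP
  [3,7] S\PP   >
    [3,5] (S\PP)/(N/S)   >
      [3,4] "dog" : ((S\PP)/(N/S))/PP
      [4,5] "slowly" : PP
    [5,7] N/S   >
      [5,6] "city" : (N/S)/N
      [6,7] "bone" : N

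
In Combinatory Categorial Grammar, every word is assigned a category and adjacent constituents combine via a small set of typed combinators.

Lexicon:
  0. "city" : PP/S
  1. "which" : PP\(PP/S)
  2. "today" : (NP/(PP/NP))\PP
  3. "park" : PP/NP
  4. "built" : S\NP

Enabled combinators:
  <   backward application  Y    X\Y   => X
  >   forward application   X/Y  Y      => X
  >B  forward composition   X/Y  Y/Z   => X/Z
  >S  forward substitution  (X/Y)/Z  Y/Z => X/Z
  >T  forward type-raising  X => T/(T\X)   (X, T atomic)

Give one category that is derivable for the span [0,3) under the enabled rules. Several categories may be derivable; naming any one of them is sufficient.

[0,5] S   <
  [0,4] NP   >
    [0,3] NP/(PP/NP)   <
      [0,2] PP   <
        [0,1] "city" : PP/S
        [1,2] "which" : PP\(PP/S)
      [2,3] "today" : (NP/(PP/NP))\PP
    [3,4] "park" : PP/NP
  [4,5] "built" : S\NP

NP/(PP/NP)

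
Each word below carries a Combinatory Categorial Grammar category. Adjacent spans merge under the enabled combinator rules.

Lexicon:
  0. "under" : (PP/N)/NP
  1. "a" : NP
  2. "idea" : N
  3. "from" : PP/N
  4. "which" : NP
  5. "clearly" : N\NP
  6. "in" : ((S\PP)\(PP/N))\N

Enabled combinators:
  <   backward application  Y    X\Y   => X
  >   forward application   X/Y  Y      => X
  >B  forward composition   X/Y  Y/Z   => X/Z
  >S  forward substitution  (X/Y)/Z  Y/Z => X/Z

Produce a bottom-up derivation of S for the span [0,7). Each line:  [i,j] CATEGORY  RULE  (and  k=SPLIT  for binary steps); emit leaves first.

[0,7] S   <
  [0,3] PP   >
    [0,2] PP/N   >
      [0,1] "under" : (PP/N)/NP
      [1,2] "a" : NP
    [2,3] "idea" : N
  [3,7] S\PP   <
    [3,4] "from" : PP/N
    [4,7] (S\PP)\(PP/N)   <
      [4,6] N   <
        [4,5] "which" : NP
        [5,6] "clearly" : N\NP
      [6,7] "in" : ((S\PP)\(PP/N))\N

[0,1] (PP/N)/NP  lex  "under"
[1,2] NP  lex  "a"
[0,2] PP/N  >  k=1
[2,3] N  lex  "idea"
[0,3] PP  >  k=2
[3,4] PP/N  lex  "from"
[4,5] NP  lex  "which"
[5,6] N\NP  lex  "clearly"
[4,6] N  <  k=5
[6,7] ((S\PP)\(PP/N))\N  lex  "in"
[4,7] (S\PP)\(PP/N)  <  k=6
[3,7] S\PP  <  k=4
[0,7] S  <  k=3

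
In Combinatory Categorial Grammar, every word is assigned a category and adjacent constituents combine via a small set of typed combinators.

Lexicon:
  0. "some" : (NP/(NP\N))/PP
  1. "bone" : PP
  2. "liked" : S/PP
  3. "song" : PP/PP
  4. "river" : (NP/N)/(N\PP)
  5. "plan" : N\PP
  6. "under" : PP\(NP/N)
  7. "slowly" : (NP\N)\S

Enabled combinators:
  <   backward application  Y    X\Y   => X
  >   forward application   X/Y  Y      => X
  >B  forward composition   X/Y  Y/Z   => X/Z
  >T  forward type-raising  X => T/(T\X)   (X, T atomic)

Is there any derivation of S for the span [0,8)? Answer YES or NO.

NO

(NP/(NP\N))/PP PP S/PP PP/PP (NP/N)/(N\PP) N\PP PP\(NP/N) (NP\N)\S
CKY chart[0,8] = {N/(N\NP), NP, NP/(NP\NP), PP/(PP\NP), S/(S\NP)}; S ∉ chart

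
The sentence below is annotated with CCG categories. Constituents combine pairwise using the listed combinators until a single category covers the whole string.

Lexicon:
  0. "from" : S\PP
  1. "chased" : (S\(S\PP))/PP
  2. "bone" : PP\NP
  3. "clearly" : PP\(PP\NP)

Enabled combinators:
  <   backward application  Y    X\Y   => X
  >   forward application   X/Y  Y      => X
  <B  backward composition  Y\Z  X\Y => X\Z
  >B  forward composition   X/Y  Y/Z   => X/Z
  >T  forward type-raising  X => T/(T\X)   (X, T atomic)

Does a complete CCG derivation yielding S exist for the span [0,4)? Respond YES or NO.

YES

[0,4] S   <
  [0,1] "from" : S\PP
  [1,4] S\(S\PP)   >
    [1,2] "chased" : (S\(S\PP))/PP
    [2,4] PP   <
      [2,3] "bone" : PP\NP
      [3,4] "clearly" : PP\(PP\NP)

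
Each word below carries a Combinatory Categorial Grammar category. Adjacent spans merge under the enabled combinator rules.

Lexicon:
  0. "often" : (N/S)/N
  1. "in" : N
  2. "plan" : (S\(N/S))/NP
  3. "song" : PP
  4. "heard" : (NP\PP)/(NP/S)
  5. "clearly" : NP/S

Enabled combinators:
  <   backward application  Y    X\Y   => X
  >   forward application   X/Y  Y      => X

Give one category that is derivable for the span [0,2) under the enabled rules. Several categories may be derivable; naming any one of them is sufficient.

N/S

[0,6] S   <
  [0,2] N/S   >
    [0,1] "often" : (N/S)/N
    [1,2] "in" : N
  [2,6] S\(N/S)   >
    [2,3] "plan" : (S\(N/S))/NP
    [3,6] NP   <
      [3,4] "song" : PP
      [4,6] NP\PP   >
        [4,5] "heard" : (NP\PP)/(NP/S)
        [5,6] "clearly" : NP/S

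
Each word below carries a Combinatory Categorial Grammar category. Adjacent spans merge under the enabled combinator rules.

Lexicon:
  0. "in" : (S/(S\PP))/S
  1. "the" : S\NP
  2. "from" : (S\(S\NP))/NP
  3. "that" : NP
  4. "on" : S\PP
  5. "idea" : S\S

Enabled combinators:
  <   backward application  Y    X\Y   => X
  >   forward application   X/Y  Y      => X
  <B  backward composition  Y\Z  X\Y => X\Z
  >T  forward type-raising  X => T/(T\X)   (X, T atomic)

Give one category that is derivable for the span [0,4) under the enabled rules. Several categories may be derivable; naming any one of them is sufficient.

[0,6] S   >
  [0,4] S/(S\PP)   >
    [0,1] "in" : (S/(S\PP))/S
    [1,4] S   <
      [1,2] "the" : S\NP
      [2,4] S\(S\NP)   >
        [2,3] "from" : (S\(S\NP))/NP
        [3,4] "that" : NP
  [4,6] S\PP   <B
    [4,5] "on" : S\PP
    [5,6] "idea" : S\S

S/(S\PP)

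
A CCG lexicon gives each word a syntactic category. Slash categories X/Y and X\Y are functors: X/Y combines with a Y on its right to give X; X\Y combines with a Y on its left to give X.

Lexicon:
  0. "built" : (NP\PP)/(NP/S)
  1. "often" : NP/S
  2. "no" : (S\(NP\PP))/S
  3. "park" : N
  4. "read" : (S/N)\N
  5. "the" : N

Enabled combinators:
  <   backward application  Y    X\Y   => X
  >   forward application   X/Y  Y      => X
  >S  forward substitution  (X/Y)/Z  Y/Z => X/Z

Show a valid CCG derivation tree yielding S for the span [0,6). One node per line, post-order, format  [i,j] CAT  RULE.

[0,1] (NP\PP)/(NP/S)  lex  "built"
[1,2] NP/S  lex  "often"
[0,2] NP\PP  >  k=1
[2,3] (S\(NP\PP))/S  lex  "no"
[3,4] N  lex  "park"
[4,5] (S/N)\N  lex  "read"
[3,5] S/N  <  k=4
[5,6] N  lex  "the"
[3,6] S  >  k=5
[2,6] S\(NP\PP)  >  k=3
[0,6] S  <  k=2

[0,6] S   <
  [0,2] NP\PP   >
    [0,1] "built" : (NP\PP)/(NP/S)
    [1,2] "often" : NP/S
  [2,6] S\(NP\PP)   >
    [2,3] "no" : (S\(NP\PP))/S
    [3,6] S   >
      [3,5] S/N   <
        [3,4] "park" : N
        [4,5] "read" : (S/N)\N
      [5,6] "the" : N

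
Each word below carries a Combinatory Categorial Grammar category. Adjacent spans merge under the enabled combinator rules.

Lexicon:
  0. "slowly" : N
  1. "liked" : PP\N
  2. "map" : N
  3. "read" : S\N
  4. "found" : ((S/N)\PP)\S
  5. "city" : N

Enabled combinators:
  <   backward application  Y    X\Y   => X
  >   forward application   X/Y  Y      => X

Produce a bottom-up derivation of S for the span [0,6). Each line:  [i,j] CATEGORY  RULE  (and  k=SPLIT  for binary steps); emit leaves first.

[0,1] N  lex  "slowly"
[1,2] PP\N  lex  "liked"
[0,2] PP  <  k=1
[2,3] N  lex  "map"
[3,4] S\N  lex  "read"
[2,4] S  <  k=3
[4,5] ((S/N)\PP)\S  lex  "found"
[2,5] (S/N)\PP  <  k=4
[0,5] S/N  <  k=2
[5,6] N  lex  "city"
[0,6] S  >  k=5

[0,6] S   >
  [0,5] S/N   <
    [0,2] PP   <
      [0,1] "slowly" : N
      [1,2] "liked" : PP\N
    [2,5] (S/N)\PP   <
      [2,4] S   <
        [2,3] "map" : N
        [3,4] "read" : S\N
      [4,5] "found" : ((S/N)\PP)\S
  [5,6] "city" : N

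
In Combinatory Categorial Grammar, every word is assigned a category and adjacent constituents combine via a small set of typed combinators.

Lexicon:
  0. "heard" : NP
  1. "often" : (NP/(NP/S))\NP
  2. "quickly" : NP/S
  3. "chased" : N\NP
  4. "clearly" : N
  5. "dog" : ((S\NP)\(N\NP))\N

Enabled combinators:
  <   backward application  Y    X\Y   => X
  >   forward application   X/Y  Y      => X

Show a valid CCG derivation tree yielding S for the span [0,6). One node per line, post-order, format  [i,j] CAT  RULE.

[0,6] S   <
  [0,3] NP   >
    [0,2] NP/(NP/S)   <
      [0,1] "heard" : NP
      [1,2] "often" : (NP/(NP/S))\NP
    [2,3] "quickly" : NP/S
  [3,6] S\NP   <
    [3,4] "chased" : N\NP
    [4,6] (S\NP)\(N\NP)   <
      [4,5] "clearly" : N
      [5,6] "dog" : ((S\NP)\(N\NP))\N

[0,1] NP  lex  "heard"
[1,2] (NP/(NP/S))\NP  lex  "often"
[0,2] NP/(NP/S)  <  k=1
[2,3] NP/S  lex  "quickly"
[0,3] NP  >  k=2
[3,4] N\NP  lex  "chased"
[4,5] N  lex  "clearly"
[5,6] ((S\NP)\(N\NP))\N  lex  "dog"
[4,6] (S\NP)\(N\NP)  <  k=5
[3,6] S\NP  <  k=4
[0,6] S  <  k=3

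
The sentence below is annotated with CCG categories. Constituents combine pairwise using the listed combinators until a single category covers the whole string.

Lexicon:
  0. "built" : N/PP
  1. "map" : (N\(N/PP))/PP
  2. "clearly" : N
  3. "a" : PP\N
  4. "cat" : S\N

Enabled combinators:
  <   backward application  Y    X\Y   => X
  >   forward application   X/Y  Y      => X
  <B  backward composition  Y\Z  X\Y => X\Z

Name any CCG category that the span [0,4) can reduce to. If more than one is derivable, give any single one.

N

[0,5] S   <
  [0,4] N   <
    [0,1] "built" : N/PP
    [1,4] N\(N/PP)   >
      [1,2] "map" : (N\(N/PP))/PP
      [2,4] PP   <
        [2,3] "clearly" : N
        [3,4] "a" : PP\N
  [4,5] "cat" : S\N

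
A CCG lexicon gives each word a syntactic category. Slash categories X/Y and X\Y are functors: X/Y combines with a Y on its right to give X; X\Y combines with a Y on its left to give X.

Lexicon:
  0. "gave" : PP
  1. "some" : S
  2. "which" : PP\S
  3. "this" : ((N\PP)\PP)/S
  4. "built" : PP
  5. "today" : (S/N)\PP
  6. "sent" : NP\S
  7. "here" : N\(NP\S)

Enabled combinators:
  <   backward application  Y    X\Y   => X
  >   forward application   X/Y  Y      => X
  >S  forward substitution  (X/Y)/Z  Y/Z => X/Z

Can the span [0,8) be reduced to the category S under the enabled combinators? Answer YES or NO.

NO

PP S PP\S ((N\PP)\PP)/S PP (S/N)\PP NP\S N\(NP\S)
CKY chart[0,8] = {N}; S ∉ chart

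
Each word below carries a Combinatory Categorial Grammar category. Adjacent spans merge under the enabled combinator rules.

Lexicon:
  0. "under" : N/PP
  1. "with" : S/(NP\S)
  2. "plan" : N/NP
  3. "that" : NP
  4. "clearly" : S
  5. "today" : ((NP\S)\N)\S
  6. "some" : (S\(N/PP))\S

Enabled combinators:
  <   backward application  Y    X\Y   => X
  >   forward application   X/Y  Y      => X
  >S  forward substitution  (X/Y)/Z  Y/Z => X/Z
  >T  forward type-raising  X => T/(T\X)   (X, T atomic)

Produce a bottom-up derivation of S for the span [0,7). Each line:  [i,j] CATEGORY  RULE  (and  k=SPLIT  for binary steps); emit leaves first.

[0,1] N/PP  lex  "under"
[1,2] S/(NP\S)  lex  "with"
[2,3] N/NP  lex  "plan"
[3,4] NP  lex  "that"
[2,4] N  >  k=3
[4,5] S  lex  "clearly"
[5,6] ((NP\S)\N)\S  lex  "today"
[4,6] (NP\S)\N  <  k=5
[2,6] NP\S  <  k=4
[1,6] S  >  k=2
[6,7] (S\(N/PP))\S  lex  "some"
[1,7] S\(N/PP)  <  k=6
[0,7] S  <  k=1

[0,7] S   <
  [0,1] "under" : N/PP
  [1,7] S\(N/PP)   <
    [1,6] S   >
      [1,2] "with" : S/(NP\S)
      [2,6] NP\S   <
        [2,4] N   >
          [2,3] "plan" : N/NP
          [3,4] "that" : NP
        [4,6] (NP\S)\N   <
          [4,5] "clearly" : S
          [5,6] "today" : ((NP\S)\N)\S
    [6,7] "some" : (S\(N/PP))\S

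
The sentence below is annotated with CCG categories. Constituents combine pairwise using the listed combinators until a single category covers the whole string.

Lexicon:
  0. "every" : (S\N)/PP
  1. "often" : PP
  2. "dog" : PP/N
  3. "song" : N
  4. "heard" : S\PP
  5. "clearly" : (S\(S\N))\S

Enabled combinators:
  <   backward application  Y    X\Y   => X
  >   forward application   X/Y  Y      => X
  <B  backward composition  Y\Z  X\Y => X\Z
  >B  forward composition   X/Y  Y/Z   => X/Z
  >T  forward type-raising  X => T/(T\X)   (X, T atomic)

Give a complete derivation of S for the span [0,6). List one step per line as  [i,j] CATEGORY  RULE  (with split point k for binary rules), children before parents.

[0,1] (S\N)/PP  lex  "every"
[1,2] PP  lex  "often"
[0,2] S\N  >  k=1
[2,3] PP/N  lex  "dog"
[3,4] N  lex  "song"
[2,4] PP  >  k=3
[4,5] S\PP  lex  "heard"
[2,5] S  <  k=4
[5,6] (S\(S\N))\S  lex  "clearly"
[2,6] S\(S\N)  <  k=5
[0,6] S  <  k=2

[0,6] S   <
  [0,2] S\N   >
    [0,1] "every" : (S\N)/PP
    [1,2] "often" : PP
  [2,6] S\(S\N)   <
    [2,5] S   <
      [2,4] PP   >
        [2,3] "dog" : PP/N
        [3,4] "song" : N
      [4,5] "heard" : S\PP
    [5,6] "clearly" : (S\(S\N))\S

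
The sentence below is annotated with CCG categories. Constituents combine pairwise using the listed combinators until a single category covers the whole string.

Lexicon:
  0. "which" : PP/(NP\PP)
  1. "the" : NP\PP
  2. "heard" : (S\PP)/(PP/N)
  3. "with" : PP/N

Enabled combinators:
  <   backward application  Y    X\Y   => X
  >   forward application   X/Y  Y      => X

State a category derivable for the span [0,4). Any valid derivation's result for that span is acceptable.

S

[0,4] S   <
  [0,2] PP   >
    [0,1] "which" : PP/(NP\PP)
    [1,2] "the" : NP\PP
  [2,4] S\PP   >
    [2,3] "heard" : (S\PP)/(PP/N)
    [3,4] "with" : PP/N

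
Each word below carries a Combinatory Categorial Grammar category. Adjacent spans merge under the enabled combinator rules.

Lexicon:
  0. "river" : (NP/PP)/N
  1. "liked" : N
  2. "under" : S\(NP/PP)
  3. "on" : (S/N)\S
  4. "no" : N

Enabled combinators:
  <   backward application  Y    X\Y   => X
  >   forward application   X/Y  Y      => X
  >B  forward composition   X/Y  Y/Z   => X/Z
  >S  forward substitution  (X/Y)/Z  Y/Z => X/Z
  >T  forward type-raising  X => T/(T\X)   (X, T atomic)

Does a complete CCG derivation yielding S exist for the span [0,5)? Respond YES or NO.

YES

[0,5] S   >
  [0,4] S/N   <
    [0,3] S   <
      [0,2] NP/PP   >
        [0,1] "river" : (NP/PP)/N
        [1,2] "liked" : N
      [2,3] "under" : S\(NP/PP)
    [3,4] "on" : (S/N)\S
  [4,5] "no" : N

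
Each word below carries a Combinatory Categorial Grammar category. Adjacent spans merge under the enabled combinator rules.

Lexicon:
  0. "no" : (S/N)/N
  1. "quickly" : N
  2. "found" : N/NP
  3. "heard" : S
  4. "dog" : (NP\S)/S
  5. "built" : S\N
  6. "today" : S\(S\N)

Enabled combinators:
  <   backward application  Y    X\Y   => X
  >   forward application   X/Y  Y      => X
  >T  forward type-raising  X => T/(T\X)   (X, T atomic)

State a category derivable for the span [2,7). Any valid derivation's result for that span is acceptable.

N

[0,7] S   >
  [0,2] S/N   >
    [0,1] "no" : (S/N)/N
    [1,2] "quickly" : N
  [2,7] N   >
    [2,3] "found" : N/NP
    [3,7] NP   >
      [3,4] NP/(NP\S)   >T
        [3,4] "heard" : S
      [4,7] NP\S   >
        [4,5] "dog" : (NP\S)/S
        [5,7] S   <
          [5,6] "built" : S\N
          [6,7] "today" : S\(S\N)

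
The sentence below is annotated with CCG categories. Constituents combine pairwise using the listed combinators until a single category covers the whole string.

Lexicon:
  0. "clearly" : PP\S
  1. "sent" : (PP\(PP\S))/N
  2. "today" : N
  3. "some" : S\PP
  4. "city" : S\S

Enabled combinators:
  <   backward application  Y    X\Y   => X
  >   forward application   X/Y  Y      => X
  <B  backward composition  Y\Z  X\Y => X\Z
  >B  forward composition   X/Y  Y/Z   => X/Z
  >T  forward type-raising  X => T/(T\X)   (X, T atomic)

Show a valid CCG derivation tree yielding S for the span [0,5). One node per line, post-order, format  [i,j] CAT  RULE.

[0,5] S   <
  [0,3] PP   <
    [0,1] "clearly" : PP\S
    [1,3] PP\(PP\S)   >
      [1,2] "sent" : (PP\(PP\S))/N
      [2,3] "today" : N
  [3,5] S\PP   <B
    [3,4] "some" : S\PP
    [4,5] "city" : S\S

[0,1] PP\S  lex  "clearly"
[1,2] (PP\(PP\S))/N  lex  "sent"
[2,3] N  lex  "today"
[1,3] PP\(PP\S)  >  k=2
[0,3] PP  <  k=1
[3,4] S\PP  lex  "some"
[4,5] S\S  lex  "city"
[3,5] S\PP  <B  k=4
[0,5] S  <  k=3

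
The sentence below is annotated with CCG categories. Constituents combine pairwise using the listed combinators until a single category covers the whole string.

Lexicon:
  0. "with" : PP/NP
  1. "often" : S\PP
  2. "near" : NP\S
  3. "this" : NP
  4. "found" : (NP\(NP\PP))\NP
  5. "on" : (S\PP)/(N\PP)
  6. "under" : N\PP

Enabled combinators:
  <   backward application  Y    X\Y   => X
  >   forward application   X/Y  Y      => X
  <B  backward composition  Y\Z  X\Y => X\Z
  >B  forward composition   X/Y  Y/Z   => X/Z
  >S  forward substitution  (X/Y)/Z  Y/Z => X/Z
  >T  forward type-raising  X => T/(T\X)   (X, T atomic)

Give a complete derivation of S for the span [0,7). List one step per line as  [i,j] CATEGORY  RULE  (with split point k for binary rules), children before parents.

[0,1] PP/NP  lex  "with"
[1,2] S\PP  lex  "often"
[2,3] NP\S  lex  "near"
[1,3] NP\PP  <B  k=2
[3,4] NP  lex  "this"
[4,5] (NP\(NP\PP))\NP  lex  "found"
[3,5] NP\(NP\PP)  <  k=4
[1,5] NP  <  k=3
[0,5] PP  >  k=1
[5,6] (S\PP)/(N\PP)  lex  "on"
[6,7] N\PP  lex  "under"
[5,7] S\PP  >  k=6
[0,7] S  <  k=5

[0,7] S   <
  [0,5] PP   >
    [0,1] "with" : PP/NP
    [1,5] NP   <
      [1,3] NP\PP   <B
        [1,2] "often" : S\PP
        [2,3] "near" : NP\S
      [3,5] NP\(NP\PP)   <
        [3,4] "this" : NP
        [4,5] "found" : (NP\(NP\PP))\NP
  [5,7] S\PP   >
    [5,6] "on" : (S\PP)/(N\PP)
    [6,7] "under" : N\PP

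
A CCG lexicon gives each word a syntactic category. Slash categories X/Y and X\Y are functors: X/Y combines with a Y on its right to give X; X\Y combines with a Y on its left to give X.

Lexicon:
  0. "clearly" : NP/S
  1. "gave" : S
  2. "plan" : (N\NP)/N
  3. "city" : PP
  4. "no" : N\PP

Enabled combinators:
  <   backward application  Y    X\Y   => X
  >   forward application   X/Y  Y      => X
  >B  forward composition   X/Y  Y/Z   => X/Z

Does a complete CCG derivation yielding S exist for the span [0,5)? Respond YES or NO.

NO

NP/S S (N\NP)/N PP N\PP
CKY chart[0,5] = {N}; S ∉ chart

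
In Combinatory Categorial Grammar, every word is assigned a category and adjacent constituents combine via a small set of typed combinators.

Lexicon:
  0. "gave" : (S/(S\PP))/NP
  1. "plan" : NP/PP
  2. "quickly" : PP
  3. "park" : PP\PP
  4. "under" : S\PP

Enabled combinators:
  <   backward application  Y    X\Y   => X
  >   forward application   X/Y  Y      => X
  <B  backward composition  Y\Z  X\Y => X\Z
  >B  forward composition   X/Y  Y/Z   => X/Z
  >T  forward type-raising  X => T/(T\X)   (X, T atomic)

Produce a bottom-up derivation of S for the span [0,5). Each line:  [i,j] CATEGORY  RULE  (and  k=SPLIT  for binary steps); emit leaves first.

[0,5] S   >
  [0,3] S/(S\PP)   >
    [0,1] "gave" : (S/(S\PP))/NP
    [1,3] NP   >
      [1,2] "plan" : NP/PP
      [2,3] "quickly" : PP
  [3,5] S\PP   <B
    [3,4] "park" : PP\PP
    [4,5] "under" : S\PP

[0,1] (S/(S\PP))/NP  lex  "gave"
[1,2] NP/PP  lex  "plan"
[2,3] PP  lex  "quickly"
[1,3] NP  >  k=2
[0,3] S/(S\PP)  >  k=1
[3,4] PP\PP  lex  "park"
[4,5] S\PP  lex  "under"
[3,5] S\PP  <B  k=4
[0,5] S  >  k=3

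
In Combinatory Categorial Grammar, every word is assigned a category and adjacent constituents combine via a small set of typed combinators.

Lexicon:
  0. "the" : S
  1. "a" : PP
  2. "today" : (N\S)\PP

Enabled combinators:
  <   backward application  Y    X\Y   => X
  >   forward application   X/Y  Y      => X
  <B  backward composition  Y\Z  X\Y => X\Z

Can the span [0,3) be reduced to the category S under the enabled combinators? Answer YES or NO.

NO

S PP (N\S)\PP
CKY chart[0,3] = {N}; S ∉ chart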